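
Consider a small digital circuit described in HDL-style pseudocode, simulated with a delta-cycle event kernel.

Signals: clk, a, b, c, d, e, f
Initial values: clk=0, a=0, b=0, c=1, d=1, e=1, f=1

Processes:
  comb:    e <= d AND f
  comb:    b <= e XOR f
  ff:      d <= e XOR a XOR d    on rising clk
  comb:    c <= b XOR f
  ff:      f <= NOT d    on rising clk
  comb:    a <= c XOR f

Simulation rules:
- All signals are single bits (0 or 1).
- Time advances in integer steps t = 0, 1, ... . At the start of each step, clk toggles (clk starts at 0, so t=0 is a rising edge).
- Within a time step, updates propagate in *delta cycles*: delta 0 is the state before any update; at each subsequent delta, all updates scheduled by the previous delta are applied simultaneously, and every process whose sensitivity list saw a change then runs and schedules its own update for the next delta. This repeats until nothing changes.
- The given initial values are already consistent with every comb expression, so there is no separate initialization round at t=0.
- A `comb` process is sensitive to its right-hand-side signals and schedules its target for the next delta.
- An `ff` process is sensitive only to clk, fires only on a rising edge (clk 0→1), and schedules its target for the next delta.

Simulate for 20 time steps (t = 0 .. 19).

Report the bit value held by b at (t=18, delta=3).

[bits: d,a,e,c,clk,b,f]
t=0: Δ0=1011001 Δ1=1011101 Δ2=0011100 Δ3=0100110 Δ4=0001100 Δ5=0100100 Δ6=0000100 | 6Δ
t=1: Δ0=0000100 Δ1=0000000 | 1Δ
t=2: Δ0=0000000 Δ1=0000100 Δ2=0000101 Δ3=0101111 Δ4=0000111 Δ5=0100111 | 5Δ
t=3: Δ0=0100111 Δ1=0100011 | 1Δ
t=4: Δ0=0100011 Δ1=0100111 Δ2=1100111 Δ3=1110111 Δ4=1110101 Δ5=1111101 Δ6=1011101 | 6Δ
t=5: Δ0=1011101 Δ1=1011001 | 1Δ
t=6: Δ0=1011001 Δ1=1011101 Δ2=0011100 Δ3=0100110 Δ4=0001100 Δ5=0100100 Δ6=0000100 | 6Δ
t=7: Δ0=0000100 Δ1=0000000 | 1Δ
t=8: Δ0=0000000 Δ1=0000100 Δ2=0000101 Δ3=0101111 Δ4=0000111 Δ5=0100111 | 5Δ
t=9: Δ0=0100111 Δ1=0100011 | 1Δ
t=10: Δ0=0100011 Δ1=0100111 Δ2=1100111 Δ3=1110111 Δ4=1110101 Δ5=1111101 Δ6=1011101 | 6Δ
t=11: Δ0=1011101 Δ1=1011001 | 1Δ
t=12: Δ0=1011001 Δ1=1011101 Δ2=0011100 Δ3=0100110 Δ4=0001100 Δ5=0100100 Δ6=0000100 | 6Δ
t=13: Δ0=0000100 Δ1=0000000 | 1Δ
t=14: Δ0=0000000 Δ1=0000100 Δ2=0000101 Δ3=0101111 Δ4=0000111 Δ5=0100111 | 5Δ
t=15: Δ0=0100111 Δ1=0100011 | 1Δ
t=16: Δ0=0100011 Δ1=0100111 Δ2=1100111 Δ3=1110111 Δ4=1110101 Δ5=1111101 Δ6=1011101 | 6Δ
t=17: Δ0=1011101 Δ1=1011001 | 1Δ
t=18: Δ0=1011001 Δ1=1011101 Δ2=0011100 Δ3=0100110 Δ4=0001100 Δ5=0100100 Δ6=0000100 | 6Δ
t=19: Δ0=0000100 Δ1=0000000 | 1Δ

1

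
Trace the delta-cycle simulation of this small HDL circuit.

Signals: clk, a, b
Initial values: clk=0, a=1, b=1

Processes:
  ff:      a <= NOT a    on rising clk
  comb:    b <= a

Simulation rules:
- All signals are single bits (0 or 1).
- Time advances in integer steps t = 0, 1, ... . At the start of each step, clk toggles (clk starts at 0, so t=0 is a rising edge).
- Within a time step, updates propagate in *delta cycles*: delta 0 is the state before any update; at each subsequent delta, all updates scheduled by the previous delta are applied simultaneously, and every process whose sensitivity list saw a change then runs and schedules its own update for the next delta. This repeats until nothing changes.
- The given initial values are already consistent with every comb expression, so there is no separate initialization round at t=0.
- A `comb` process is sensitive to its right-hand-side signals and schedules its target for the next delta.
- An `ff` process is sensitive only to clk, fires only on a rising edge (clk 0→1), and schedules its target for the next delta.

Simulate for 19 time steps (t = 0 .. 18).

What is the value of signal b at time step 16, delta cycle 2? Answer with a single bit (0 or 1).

1

[bits: clk,b,a]
t=0: Δ0=011 Δ1=111 Δ2=110 Δ3=100 | 3Δ
t=1: Δ0=100 Δ1=000 | 1Δ
t=2: Δ0=000 Δ1=100 Δ2=101 Δ3=111 | 3Δ
t=3: Δ0=111 Δ1=011 | 1Δ
t=4: Δ0=011 Δ1=111 Δ2=110 Δ3=100 | 3Δ
t=5: Δ0=100 Δ1=000 | 1Δ
t=6: Δ0=000 Δ1=100 Δ2=101 Δ3=111 | 3Δ
t=7: Δ0=111 Δ1=011 | 1Δ
t=8: Δ0=011 Δ1=111 Δ2=110 Δ3=100 | 3Δ
t=9: Δ0=100 Δ1=000 | 1Δ
t=10: Δ0=000 Δ1=100 Δ2=101 Δ3=111 | 3Δ
t=11: Δ0=111 Δ1=011 | 1Δ
t=12: Δ0=011 Δ1=111 Δ2=110 Δ3=100 | 3Δ
t=13: Δ0=100 Δ1=000 | 1Δ
t=14: Δ0=000 Δ1=100 Δ2=101 Δ3=111 | 3Δ
t=15: Δ0=111 Δ1=011 | 1Δ
t=16: Δ0=011 Δ1=111 Δ2=110 Δ3=100 | 3Δ
t=17: Δ0=100 Δ1=000 | 1Δ
t=18: Δ0=000 Δ1=100 Δ2=101 Δ3=111 | 3Δ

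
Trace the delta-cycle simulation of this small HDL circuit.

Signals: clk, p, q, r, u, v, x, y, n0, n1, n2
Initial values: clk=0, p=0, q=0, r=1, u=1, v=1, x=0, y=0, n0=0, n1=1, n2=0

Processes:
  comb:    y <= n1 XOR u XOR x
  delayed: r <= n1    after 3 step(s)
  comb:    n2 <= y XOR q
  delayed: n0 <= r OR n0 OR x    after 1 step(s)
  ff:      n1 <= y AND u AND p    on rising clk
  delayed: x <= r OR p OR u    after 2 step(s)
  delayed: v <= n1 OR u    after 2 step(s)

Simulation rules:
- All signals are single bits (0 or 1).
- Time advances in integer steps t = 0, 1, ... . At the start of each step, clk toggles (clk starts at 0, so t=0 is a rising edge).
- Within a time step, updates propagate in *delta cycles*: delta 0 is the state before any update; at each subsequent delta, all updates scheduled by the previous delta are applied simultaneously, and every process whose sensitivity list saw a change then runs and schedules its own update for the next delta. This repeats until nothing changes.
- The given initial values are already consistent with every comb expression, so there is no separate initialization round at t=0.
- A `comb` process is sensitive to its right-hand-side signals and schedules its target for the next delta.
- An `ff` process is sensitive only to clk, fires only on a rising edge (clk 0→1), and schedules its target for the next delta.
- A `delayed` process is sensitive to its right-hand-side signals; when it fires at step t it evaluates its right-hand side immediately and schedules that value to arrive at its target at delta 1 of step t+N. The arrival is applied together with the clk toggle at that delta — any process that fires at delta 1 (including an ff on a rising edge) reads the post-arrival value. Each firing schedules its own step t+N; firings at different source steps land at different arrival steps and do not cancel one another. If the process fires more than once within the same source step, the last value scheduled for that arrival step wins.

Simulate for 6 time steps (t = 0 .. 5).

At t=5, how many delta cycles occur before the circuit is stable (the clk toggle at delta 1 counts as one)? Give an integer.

t0.Δ0 n0=0 v=1 r=1 y=0 clk=0 n2=0 p=0 u=1 n1=1 q=0 x=0
t0.Δ1 n0=0 v=1 r=1 y=0 clk=1 n2=0 p=0 u=1 n1=1 q=0 x=0
t0.Δ2 n0=0 v=1 r=1 y=0 clk=1 n2=0 p=0 u=1 n1=0 q=0 x=0
t0.Δ3 n0=0 v=1 r=1 y=1 clk=1 n2=0 p=0 u=1 n1=0 q=0 x=0
t0.Δ4 n0=0 v=1 r=1 y=1 clk=1 n2=1 p=0 u=1 n1=0 q=0 x=0
t1.Δ0 n0=0 v=1 r=1 y=1 clk=1 n2=1 p=0 u=1 n1=0 q=0 x=0
t1.Δ1 n0=0 v=1 r=1 y=1 clk=0 n2=1 p=0 u=1 n1=0 q=0 x=0
t2.Δ0 n0=0 v=1 r=1 y=1 clk=0 n2=1 p=0 u=1 n1=0 q=0 x=0
t2.Δ1 n0=0 v=1 r=1 y=1 clk=1 n2=1 p=0 u=1 n1=0 q=0 x=0
t3.Δ0 n0=0 v=1 r=1 y=1 clk=1 n2=1 p=0 u=1 n1=0 q=0 x=0
t3.Δ1 n0=0 v=1 r=0 y=1 clk=0 n2=1 p=0 u=1 n1=0 q=0 x=0
t4.Δ0 n0=0 v=1 r=0 y=1 clk=0 n2=1 p=0 u=1 n1=0 q=0 x=0
t4.Δ1 n0=0 v=1 r=0 y=1 clk=1 n2=1 p=0 u=1 n1=0 q=0 x=0
t5.Δ0 n0=0 v=1 r=0 y=1 clk=1 n2=1 p=0 u=1 n1=0 q=0 x=0
t5.Δ1 n0=0 v=1 r=0 y=1 clk=0 n2=1 p=0 u=1 n1=0 q=0 x=1
t5.Δ2 n0=0 v=1 r=0 y=0 clk=0 n2=1 p=0 u=1 n1=0 q=0 x=1
t5.Δ3 n0=0 v=1 r=0 y=0 clk=0 n2=0 p=0 u=1 n1=0 q=0 x=1

3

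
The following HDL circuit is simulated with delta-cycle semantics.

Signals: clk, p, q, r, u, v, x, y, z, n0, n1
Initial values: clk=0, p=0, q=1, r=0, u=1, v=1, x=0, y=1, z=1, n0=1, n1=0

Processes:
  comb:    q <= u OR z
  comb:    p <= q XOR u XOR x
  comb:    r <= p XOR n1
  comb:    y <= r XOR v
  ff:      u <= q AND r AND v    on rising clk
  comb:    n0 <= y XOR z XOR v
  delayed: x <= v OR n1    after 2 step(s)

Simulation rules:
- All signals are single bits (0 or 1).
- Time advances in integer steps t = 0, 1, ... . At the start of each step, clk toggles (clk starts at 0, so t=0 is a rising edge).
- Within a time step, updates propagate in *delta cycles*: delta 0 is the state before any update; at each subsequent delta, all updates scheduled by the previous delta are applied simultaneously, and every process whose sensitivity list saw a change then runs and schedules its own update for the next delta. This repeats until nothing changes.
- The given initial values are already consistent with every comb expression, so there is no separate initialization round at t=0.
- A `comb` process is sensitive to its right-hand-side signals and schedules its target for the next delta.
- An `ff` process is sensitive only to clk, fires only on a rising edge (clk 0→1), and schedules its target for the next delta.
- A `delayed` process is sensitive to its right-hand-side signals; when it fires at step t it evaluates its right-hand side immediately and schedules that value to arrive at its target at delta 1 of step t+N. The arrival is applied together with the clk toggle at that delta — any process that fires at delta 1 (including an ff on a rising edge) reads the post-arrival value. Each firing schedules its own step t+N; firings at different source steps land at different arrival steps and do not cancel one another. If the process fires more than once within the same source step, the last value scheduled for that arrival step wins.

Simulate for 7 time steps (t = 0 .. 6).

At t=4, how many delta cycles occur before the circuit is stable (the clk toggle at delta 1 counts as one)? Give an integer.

[bits: z,u,x,n0,clk,p,q,y,r,n1,v]
t=0: Δ0=11010011001 Δ1=11011011001 Δ2=10011011001 Δ3=10011111001 Δ4=10011111101 Δ5=10011110101 Δ6=10001110101 | 6Δ
t=1: Δ0=10001110101 Δ1=10000110101 | 1Δ
t=2: Δ0=10000110101 Δ1=10001110101 Δ2=11001110101 Δ3=11001010101 Δ4=11001010001 Δ5=11001011001 Δ6=11011011001 | 6Δ
t=3: Δ0=11011011001 Δ1=11010011001 | 1Δ
t=4: Δ0=11010011001 Δ1=11011011001 Δ2=10011011001 Δ3=10011111001 Δ4=10011111101 Δ5=10011110101 Δ6=10001110101 | 6Δ
t=5: Δ0=10001110101 Δ1=10000110101 | 1Δ
t=6: Δ0=10000110101 Δ1=10001110101 Δ2=11001110101 Δ3=11001010101 Δ4=11001010001 Δ5=11001011001 Δ6=11011011001 | 6Δ

6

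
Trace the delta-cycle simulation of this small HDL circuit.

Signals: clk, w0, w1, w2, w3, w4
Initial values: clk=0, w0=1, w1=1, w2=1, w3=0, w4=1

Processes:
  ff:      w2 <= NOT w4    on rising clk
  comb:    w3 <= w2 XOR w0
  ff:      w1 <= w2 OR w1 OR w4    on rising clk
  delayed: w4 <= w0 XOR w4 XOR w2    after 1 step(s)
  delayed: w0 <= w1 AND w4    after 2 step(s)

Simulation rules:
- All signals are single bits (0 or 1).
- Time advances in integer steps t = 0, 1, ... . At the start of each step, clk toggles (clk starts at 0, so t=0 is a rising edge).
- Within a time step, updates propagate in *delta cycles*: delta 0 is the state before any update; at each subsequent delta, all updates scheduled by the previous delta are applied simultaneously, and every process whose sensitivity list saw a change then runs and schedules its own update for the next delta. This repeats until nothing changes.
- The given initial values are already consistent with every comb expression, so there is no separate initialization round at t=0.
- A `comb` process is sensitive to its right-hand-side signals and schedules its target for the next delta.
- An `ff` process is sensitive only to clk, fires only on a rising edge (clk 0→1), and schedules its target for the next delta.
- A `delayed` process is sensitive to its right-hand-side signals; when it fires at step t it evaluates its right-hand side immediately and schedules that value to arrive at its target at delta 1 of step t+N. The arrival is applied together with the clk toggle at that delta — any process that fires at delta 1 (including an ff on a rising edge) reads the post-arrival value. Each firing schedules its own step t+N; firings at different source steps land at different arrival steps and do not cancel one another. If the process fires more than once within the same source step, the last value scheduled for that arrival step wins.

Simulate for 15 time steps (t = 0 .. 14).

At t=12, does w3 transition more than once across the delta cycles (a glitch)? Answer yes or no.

[bits: w4,w2,w0,clk,w3,w1]
t=0: Δ0=111001 Δ1=111101 Δ2=101101 Δ3=101111 | 3Δ
t=1: Δ0=101111 Δ1=001011 | 1Δ
t=2: Δ0=001011 Δ1=101111 | 1Δ
t=3: Δ0=101111 Δ1=000011 Δ2=000001 | 2Δ
t=4: Δ0=000001 Δ1=001101 Δ2=011111 Δ3=011101 | 3Δ
t=5: Δ0=011101 Δ1=010001 Δ2=010011 | 2Δ
t=6: Δ0=010011 Δ1=110111 Δ2=100111 Δ3=100101 | 3Δ
t=7: Δ0=100101 Δ1=100001 | 1Δ
t=8: Δ0=100001 Δ1=101101 Δ2=101111 | 2Δ
t=9: Δ0=101111 Δ1=001011 | 1Δ
t=10: Δ0=001011 Δ1=101111 | 1Δ
t=11: Δ0=101111 Δ1=000011 Δ2=000001 | 2Δ
t=12: Δ0=000001 Δ1=001101 Δ2=011111 Δ3=011101 | 3Δ
t=13: Δ0=011101 Δ1=010001 Δ2=010011 | 2Δ
t=14: Δ0=010011 Δ1=110111 Δ2=100111 Δ3=100101 | 3Δ

yes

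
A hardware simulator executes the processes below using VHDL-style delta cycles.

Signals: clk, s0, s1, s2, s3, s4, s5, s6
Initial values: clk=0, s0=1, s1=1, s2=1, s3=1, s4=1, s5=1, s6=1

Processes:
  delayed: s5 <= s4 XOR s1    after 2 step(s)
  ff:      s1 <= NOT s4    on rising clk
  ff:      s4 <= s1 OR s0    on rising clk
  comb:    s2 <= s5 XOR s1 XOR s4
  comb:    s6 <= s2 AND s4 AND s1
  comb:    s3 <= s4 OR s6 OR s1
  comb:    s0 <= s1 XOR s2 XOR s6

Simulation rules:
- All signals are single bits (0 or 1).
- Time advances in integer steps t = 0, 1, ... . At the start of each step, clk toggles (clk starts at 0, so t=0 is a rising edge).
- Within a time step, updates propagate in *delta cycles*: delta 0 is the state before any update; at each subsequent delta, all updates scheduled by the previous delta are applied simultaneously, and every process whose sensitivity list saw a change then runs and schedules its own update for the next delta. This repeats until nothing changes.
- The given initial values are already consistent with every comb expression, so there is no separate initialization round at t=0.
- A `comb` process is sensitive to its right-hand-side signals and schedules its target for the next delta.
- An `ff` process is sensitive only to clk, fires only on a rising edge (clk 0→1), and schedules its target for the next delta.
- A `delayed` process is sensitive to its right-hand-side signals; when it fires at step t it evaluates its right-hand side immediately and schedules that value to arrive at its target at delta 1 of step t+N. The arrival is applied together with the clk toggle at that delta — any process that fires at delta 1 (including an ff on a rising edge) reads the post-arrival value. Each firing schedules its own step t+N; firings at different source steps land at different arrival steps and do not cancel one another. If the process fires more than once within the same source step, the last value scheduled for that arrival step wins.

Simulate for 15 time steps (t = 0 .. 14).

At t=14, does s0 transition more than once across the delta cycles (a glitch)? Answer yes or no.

yes

t=0 Δ0: s0=1 s1=1 s4=1 s2=1 s3=1 clk=0 s6=1 s5=1
  Δ1: clk:0→1
  Δ2: s1:1→0
  Δ3: s0:1→0, s2:1→0, s6:1→0
  (3Δ to stable)
t=1 Δ0: s0=0 s1=0 s4=1 s2=0 s3=1 clk=1 s6=0 s5=1
  Δ1: clk:1→0
  (1Δ to stable)
t=2 Δ0: s0=0 s1=0 s4=1 s2=0 s3=1 clk=0 s6=0 s5=1
  Δ1: clk:0→1
  Δ2: s4:1→0
  Δ3: s2:0→1, s3:1→0
  Δ4: s0:0→1
  (4Δ to stable)
t=3 Δ0: s0=1 s1=0 s4=0 s2=1 s3=0 clk=1 s6=0 s5=1
  Δ1: clk:1→0
  (1Δ to stable)
t=4 Δ0: s0=1 s1=0 s4=0 s2=1 s3=0 clk=0 s6=0 s5=1
  Δ1: clk:0→1, s5:1→0
  Δ2: s1:0→1, s4:0→1, s2:1→0
  Δ3: s3:0→1
  (3Δ to stable)
t=5 Δ0: s0=1 s1=1 s4=1 s2=0 s3=1 clk=1 s6=0 s5=0
  Δ1: clk:1→0
  (1Δ to stable)
t=6 Δ0: s0=1 s1=1 s4=1 s2=0 s3=1 clk=0 s6=0 s5=0
  Δ1: clk:0→1
  Δ2: s1:1→0
  Δ3: s0:1→0, s2:0→1
  Δ4: s0:0→1
  (4Δ to stable)
t=7 Δ0: s0=1 s1=0 s4=1 s2=1 s3=1 clk=1 s6=0 s5=0
  Δ1: clk:1→0
  (1Δ to stable)
t=8 Δ0: s0=1 s1=0 s4=1 s2=1 s3=1 clk=0 s6=0 s5=0
  Δ1: clk:0→1, s5:0→1
  Δ2: s2:1→0
  Δ3: s0:1→0
  (3Δ to stable)
t=9 Δ0: s0=0 s1=0 s4=1 s2=0 s3=1 clk=1 s6=0 s5=1
  Δ1: clk:1→0
  (1Δ to stable)
t=10 Δ0: s0=0 s1=0 s4=1 s2=0 s3=1 clk=0 s6=0 s5=1
  Δ1: clk:0→1
  Δ2: s4:1→0
  Δ3: s2:0→1, s3:1→0
  Δ4: s0:0→1
  (4Δ to stable)
t=11 Δ0: s0=1 s1=0 s4=0 s2=1 s3=0 clk=1 s6=0 s5=1
  Δ1: clk:1→0
  (1Δ to stable)
t=12 Δ0: s0=1 s1=0 s4=0 s2=1 s3=0 clk=0 s6=0 s5=1
  Δ1: clk:0→1, s5:1→0
  Δ2: s1:0→1, s4:0→1, s2:1→0
  Δ3: s3:0→1
  (3Δ to stable)
t=13 Δ0: s0=1 s1=1 s4=1 s2=0 s3=1 clk=1 s6=0 s5=0
  Δ1: clk:1→0
  (1Δ to stable)
t=14 Δ0: s0=1 s1=1 s4=1 s2=0 s3=1 clk=0 s6=0 s5=0
  Δ1: clk:0→1
  Δ2: s1:1→0
  Δ3: s0:1→0, s2:0→1
  Δ4: s0:0→1
  (4Δ to stable)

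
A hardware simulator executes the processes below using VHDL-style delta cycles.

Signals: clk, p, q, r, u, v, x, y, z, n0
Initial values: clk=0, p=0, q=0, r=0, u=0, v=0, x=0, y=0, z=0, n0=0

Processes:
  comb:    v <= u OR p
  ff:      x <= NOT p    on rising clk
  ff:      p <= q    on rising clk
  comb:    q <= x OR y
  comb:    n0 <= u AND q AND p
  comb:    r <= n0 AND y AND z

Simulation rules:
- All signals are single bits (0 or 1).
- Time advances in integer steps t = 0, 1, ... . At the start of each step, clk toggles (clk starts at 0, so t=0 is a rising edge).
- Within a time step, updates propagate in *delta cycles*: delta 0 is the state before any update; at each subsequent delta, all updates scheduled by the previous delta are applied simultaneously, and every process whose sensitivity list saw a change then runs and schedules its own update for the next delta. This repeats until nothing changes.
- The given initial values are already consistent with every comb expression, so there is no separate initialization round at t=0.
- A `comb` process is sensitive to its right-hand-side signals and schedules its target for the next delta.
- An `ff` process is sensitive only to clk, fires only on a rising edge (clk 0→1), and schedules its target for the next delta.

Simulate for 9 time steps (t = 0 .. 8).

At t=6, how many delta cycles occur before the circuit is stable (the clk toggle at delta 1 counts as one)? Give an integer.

3

t=0 Δ0: z=0 u=0 y=0 p=0 q=0 x=0 clk=0 n0=0 r=0 v=0
  Δ1: clk:0→1
  Δ2: x:0→1
  Δ3: q:0→1
  (3Δ to stable)
t=1 Δ0: z=0 u=0 y=0 p=0 q=1 x=1 clk=1 n0=0 r=0 v=0
  Δ1: clk:1→0
  (1Δ to stable)
t=2 Δ0: z=0 u=0 y=0 p=0 q=1 x=1 clk=0 n0=0 r=0 v=0
  Δ1: clk:0→1
  Δ2: p:0→1
  Δ3: v:0→1
  (3Δ to stable)
t=3 Δ0: z=0 u=0 y=0 p=1 q=1 x=1 clk=1 n0=0 r=0 v=1
  Δ1: clk:1→0
  (1Δ to stable)
t=4 Δ0: z=0 u=0 y=0 p=1 q=1 x=1 clk=0 n0=0 r=0 v=1
  Δ1: clk:0→1
  Δ2: x:1→0
  Δ3: q:1→0
  (3Δ to stable)
t=5 Δ0: z=0 u=0 y=0 p=1 q=0 x=0 clk=1 n0=0 r=0 v=1
  Δ1: clk:1→0
  (1Δ to stable)
t=6 Δ0: z=0 u=0 y=0 p=1 q=0 x=0 clk=0 n0=0 r=0 v=1
  Δ1: clk:0→1
  Δ2: p:1→0
  Δ3: v:1→0
  (3Δ to stable)
t=7 Δ0: z=0 u=0 y=0 p=0 q=0 x=0 clk=1 n0=0 r=0 v=0
  Δ1: clk:1→0
  (1Δ to stable)
t=8 Δ0: z=0 u=0 y=0 p=0 q=0 x=0 clk=0 n0=0 r=0 v=0
  Δ1: clk:0→1
  Δ2: x:0→1
  Δ3: q:0→1
  (3Δ to stable)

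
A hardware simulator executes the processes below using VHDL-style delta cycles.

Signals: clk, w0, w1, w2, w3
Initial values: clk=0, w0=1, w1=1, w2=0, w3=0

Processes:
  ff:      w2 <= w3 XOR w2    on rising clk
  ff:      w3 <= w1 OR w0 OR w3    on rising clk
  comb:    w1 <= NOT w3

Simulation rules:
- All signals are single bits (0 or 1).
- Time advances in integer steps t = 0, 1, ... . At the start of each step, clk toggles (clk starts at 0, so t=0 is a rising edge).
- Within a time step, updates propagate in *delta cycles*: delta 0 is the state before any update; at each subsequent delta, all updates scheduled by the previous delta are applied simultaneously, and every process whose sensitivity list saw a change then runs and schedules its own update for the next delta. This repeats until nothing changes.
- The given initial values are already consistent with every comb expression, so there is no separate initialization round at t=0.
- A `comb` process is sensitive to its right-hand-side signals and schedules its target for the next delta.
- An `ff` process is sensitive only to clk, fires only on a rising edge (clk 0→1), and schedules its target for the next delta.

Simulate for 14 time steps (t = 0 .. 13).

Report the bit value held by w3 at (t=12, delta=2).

1

[bits: w0,w1,w2,clk,w3]
t=0: Δ0=11000 Δ1=11010 Δ2=11011 Δ3=10011 | 3Δ
t=1: Δ0=10011 Δ1=10001 | 1Δ
t=2: Δ0=10001 Δ1=10011 Δ2=10111 | 2Δ
t=3: Δ0=10111 Δ1=10101 | 1Δ
t=4: Δ0=10101 Δ1=10111 Δ2=10011 | 2Δ
t=5: Δ0=10011 Δ1=10001 | 1Δ
t=6: Δ0=10001 Δ1=10011 Δ2=10111 | 2Δ
t=7: Δ0=10111 Δ1=10101 | 1Δ
t=8: Δ0=10101 Δ1=10111 Δ2=10011 | 2Δ
t=9: Δ0=10011 Δ1=10001 | 1Δ
t=10: Δ0=10001 Δ1=10011 Δ2=10111 | 2Δ
t=11: Δ0=10111 Δ1=10101 | 1Δ
t=12: Δ0=10101 Δ1=10111 Δ2=10011 | 2Δ
t=13: Δ0=10011 Δ1=10001 | 1Δ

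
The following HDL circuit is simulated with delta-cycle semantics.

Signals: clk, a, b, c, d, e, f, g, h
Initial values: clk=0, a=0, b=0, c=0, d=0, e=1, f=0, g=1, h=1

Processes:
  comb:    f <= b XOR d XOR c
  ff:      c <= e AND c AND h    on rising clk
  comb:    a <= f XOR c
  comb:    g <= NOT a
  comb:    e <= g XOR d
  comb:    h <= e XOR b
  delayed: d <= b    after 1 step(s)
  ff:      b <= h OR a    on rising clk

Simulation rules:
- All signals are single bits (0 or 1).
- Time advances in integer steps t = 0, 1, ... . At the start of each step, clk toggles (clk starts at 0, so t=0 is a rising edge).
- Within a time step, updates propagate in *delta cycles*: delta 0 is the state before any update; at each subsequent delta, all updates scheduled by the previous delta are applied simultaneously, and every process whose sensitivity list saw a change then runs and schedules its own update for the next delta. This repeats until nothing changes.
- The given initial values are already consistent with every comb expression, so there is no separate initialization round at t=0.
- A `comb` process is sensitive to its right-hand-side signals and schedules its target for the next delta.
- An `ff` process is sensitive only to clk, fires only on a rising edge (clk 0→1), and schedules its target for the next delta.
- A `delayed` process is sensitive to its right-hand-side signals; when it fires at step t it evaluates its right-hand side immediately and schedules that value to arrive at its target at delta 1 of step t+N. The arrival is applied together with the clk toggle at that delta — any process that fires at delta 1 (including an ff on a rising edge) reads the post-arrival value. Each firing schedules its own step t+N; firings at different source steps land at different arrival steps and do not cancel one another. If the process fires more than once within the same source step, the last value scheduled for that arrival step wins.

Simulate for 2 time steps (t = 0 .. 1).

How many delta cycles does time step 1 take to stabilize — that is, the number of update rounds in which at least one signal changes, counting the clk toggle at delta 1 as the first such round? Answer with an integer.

6

[bits: a,b,e,f,h,d,g,c,clk]
t=0: Δ0=001010100 Δ1=001010101 Δ2=011010101 Δ3=011100101 Δ4=111100101 Δ5=111100001 Δ6=110100001 Δ7=110110001 | 7Δ
t=1: Δ0=110110001 Δ1=110111000 Δ2=111011000 Δ3=011001000 Δ4=011001100 Δ5=010001100 Δ6=010011100 | 6Δ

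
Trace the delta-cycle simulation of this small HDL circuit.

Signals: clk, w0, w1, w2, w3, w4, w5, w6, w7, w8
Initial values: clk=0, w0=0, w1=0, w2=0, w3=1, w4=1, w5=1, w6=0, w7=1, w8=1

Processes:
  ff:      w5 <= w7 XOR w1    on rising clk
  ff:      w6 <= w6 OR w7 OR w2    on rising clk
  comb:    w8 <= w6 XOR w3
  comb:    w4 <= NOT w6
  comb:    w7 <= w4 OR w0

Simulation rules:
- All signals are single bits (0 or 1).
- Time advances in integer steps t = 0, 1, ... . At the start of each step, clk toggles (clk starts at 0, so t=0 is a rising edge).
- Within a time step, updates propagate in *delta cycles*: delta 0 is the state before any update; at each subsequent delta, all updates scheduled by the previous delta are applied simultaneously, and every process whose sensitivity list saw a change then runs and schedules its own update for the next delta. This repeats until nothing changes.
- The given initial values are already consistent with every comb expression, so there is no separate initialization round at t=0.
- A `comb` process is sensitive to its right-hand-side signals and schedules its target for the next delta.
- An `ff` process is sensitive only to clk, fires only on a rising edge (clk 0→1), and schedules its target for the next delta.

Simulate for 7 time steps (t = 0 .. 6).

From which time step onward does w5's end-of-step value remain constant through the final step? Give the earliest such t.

2

[bits: w1,w6,w4,w7,w3,w0,w5,clk,w2,w8]
t=0: Δ0=0011101001 Δ1=0011101101 Δ2=0111101101 Δ3=0101101100 Δ4=0100101100 | 4Δ
t=1: Δ0=0100101100 Δ1=0100101000 | 1Δ
t=2: Δ0=0100101000 Δ1=0100101100 Δ2=0100100100 | 2Δ
t=3: Δ0=0100100100 Δ1=0100100000 | 1Δ
t=4: Δ0=0100100000 Δ1=0100100100 | 1Δ
t=5: Δ0=0100100100 Δ1=0100100000 | 1Δ
t=6: Δ0=0100100000 Δ1=0100100100 | 1Δ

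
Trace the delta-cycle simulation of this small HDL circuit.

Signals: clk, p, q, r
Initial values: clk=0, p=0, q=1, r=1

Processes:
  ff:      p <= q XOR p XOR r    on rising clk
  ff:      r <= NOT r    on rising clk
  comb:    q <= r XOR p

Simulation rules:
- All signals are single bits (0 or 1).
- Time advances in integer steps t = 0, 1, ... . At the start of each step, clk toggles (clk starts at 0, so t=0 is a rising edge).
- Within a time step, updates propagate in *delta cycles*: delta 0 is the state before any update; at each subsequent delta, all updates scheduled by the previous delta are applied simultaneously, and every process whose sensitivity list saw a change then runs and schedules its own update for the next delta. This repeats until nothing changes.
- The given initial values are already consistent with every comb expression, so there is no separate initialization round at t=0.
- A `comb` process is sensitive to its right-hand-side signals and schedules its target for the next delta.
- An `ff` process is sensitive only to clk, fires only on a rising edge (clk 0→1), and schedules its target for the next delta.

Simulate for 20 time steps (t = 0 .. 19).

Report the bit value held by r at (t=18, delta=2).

1

t=0 Δ0: r=1 p=0 q=1 clk=0
  Δ1: clk:0→1
  Δ2: r:1→0
  Δ3: q:1→0
  (3Δ to stable)
t=1 Δ0: r=0 p=0 q=0 clk=1
  Δ1: clk:1→0
  (1Δ to stable)
t=2 Δ0: r=0 p=0 q=0 clk=0
  Δ1: clk:0→1
  Δ2: r:0→1
  Δ3: q:0→1
  (3Δ to stable)
t=3 Δ0: r=1 p=0 q=1 clk=1
  Δ1: clk:1→0
  (1Δ to stable)
t=4 Δ0: r=1 p=0 q=1 clk=0
  Δ1: clk:0→1
  Δ2: r:1→0
  Δ3: q:1→0
  (3Δ to stable)
t=5 Δ0: r=0 p=0 q=0 clk=1
  Δ1: clk:1→0
  (1Δ to stable)
t=6 Δ0: r=0 p=0 q=0 clk=0
  Δ1: clk:0→1
  Δ2: r:0→1
  Δ3: q:0→1
  (3Δ to stable)
t=7 Δ0: r=1 p=0 q=1 clk=1
  Δ1: clk:1→0
  (1Δ to stable)
t=8 Δ0: r=1 p=0 q=1 clk=0
  Δ1: clk:0→1
  Δ2: r:1→0
  Δ3: q:1→0
  (3Δ to stable)
t=9 Δ0: r=0 p=0 q=0 clk=1
  Δ1: clk:1→0
  (1Δ to stable)
t=10 Δ0: r=0 p=0 q=0 clk=0
  Δ1: clk:0→1
  Δ2: r:0→1
  Δ3: q:0→1
  (3Δ to stable)
t=11 Δ0: r=1 p=0 q=1 clk=1
  Δ1: clk:1→0
  (1Δ to stable)
t=12 Δ0: r=1 p=0 q=1 clk=0
  Δ1: clk:0→1
  Δ2: r:1→0
  Δ3: q:1→0
  (3Δ to stable)
t=13 Δ0: r=0 p=0 q=0 clk=1
  Δ1: clk:1→0
  (1Δ to stable)
t=14 Δ0: r=0 p=0 q=0 clk=0
  Δ1: clk:0→1
  Δ2: r:0→1
  Δ3: q:0→1
  (3Δ to stable)
t=15 Δ0: r=1 p=0 q=1 clk=1
  Δ1: clk:1→0
  (1Δ to stable)
t=16 Δ0: r=1 p=0 q=1 clk=0
  Δ1: clk:0→1
  Δ2: r:1→0
  Δ3: q:1→0
  (3Δ to stable)
t=17 Δ0: r=0 p=0 q=0 clk=1
  Δ1: clk:1→0
  (1Δ to stable)
t=18 Δ0: r=0 p=0 q=0 clk=0
  Δ1: clk:0→1
  Δ2: r:0→1
  Δ3: q:0→1
  (3Δ to stable)
t=19 Δ0: r=1 p=0 q=1 clk=1
  Δ1: clk:1→0
  (1Δ to stable)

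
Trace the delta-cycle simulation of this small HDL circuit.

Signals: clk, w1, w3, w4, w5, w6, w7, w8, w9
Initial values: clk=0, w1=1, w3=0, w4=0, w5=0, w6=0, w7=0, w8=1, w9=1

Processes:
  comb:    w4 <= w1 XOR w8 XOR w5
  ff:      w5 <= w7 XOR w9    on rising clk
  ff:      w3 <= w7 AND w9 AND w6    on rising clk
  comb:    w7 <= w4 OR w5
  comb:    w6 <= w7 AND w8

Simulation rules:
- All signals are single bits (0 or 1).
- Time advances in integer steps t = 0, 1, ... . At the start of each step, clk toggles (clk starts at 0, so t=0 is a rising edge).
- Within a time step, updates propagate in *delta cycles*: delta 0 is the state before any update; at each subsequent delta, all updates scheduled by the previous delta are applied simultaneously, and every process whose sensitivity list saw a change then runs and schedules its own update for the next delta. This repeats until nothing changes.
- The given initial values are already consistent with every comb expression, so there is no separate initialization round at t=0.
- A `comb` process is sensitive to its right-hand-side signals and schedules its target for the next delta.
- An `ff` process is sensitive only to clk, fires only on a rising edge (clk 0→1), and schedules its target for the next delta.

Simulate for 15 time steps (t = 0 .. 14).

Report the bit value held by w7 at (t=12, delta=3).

1

t0.Δ0 w7=0 clk=0 w8=1 w6=0 w5=0 w4=0 w9=1 w1=1 w3=0
t0.Δ1 w7=0 clk=1 w8=1 w6=0 w5=0 w4=0 w9=1 w1=1 w3=0
t0.Δ2 w7=0 clk=1 w8=1 w6=0 w5=1 w4=0 w9=1 w1=1 w3=0
t0.Δ3 w7=1 clk=1 w8=1 w6=0 w5=1 w4=1 w9=1 w1=1 w3=0
t0.Δ4 w7=1 clk=1 w8=1 w6=1 w5=1 w4=1 w9=1 w1=1 w3=0
t1.Δ0 w7=1 clk=1 w8=1 w6=1 w5=1 w4=1 w9=1 w1=1 w3=0
t1.Δ1 w7=1 clk=0 w8=1 w6=1 w5=1 w4=1 w9=1 w1=1 w3=0
t2.Δ0 w7=1 clk=0 w8=1 w6=1 w5=1 w4=1 w9=1 w1=1 w3=0
t2.Δ1 w7=1 clk=1 w8=1 w6=1 w5=1 w4=1 w9=1 w1=1 w3=0
t2.Δ2 w7=1 clk=1 w8=1 w6=1 w5=0 w4=1 w9=1 w1=1 w3=1
t2.Δ3 w7=1 clk=1 w8=1 w6=1 w5=0 w4=0 w9=1 w1=1 w3=1
t2.Δ4 w7=0 clk=1 w8=1 w6=1 w5=0 w4=0 w9=1 w1=1 w3=1
t2.Δ5 w7=0 clk=1 w8=1 w6=0 w5=0 w4=0 w9=1 w1=1 w3=1
t3.Δ0 w7=0 clk=1 w8=1 w6=0 w5=0 w4=0 w9=1 w1=1 w3=1
t3.Δ1 w7=0 clk=0 w8=1 w6=0 w5=0 w4=0 w9=1 w1=1 w3=1
t4.Δ0 w7=0 clk=0 w8=1 w6=0 w5=0 w4=0 w9=1 w1=1 w3=1
t4.Δ1 w7=0 clk=1 w8=1 w6=0 w5=0 w4=0 w9=1 w1=1 w3=1
t4.Δ2 w7=0 clk=1 w8=1 w6=0 w5=1 w4=0 w9=1 w1=1 w3=0
t4.Δ3 w7=1 clk=1 w8=1 w6=0 w5=1 w4=1 w9=1 w1=1 w3=0
t4.Δ4 w7=1 clk=1 w8=1 w6=1 w5=1 w4=1 w9=1 w1=1 w3=0
t5.Δ0 w7=1 clk=1 w8=1 w6=1 w5=1 w4=1 w9=1 w1=1 w3=0
t5.Δ1 w7=1 clk=0 w8=1 w6=1 w5=1 w4=1 w9=1 w1=1 w3=0
t6.Δ0 w7=1 clk=0 w8=1 w6=1 w5=1 w4=1 w9=1 w1=1 w3=0
t6.Δ1 w7=1 clk=1 w8=1 w6=1 w5=1 w4=1 w9=1 w1=1 w3=0
t6.Δ2 w7=1 clk=1 w8=1 w6=1 w5=0 w4=1 w9=1 w1=1 w3=1
t6.Δ3 w7=1 clk=1 w8=1 w6=1 w5=0 w4=0 w9=1 w1=1 w3=1
t6.Δ4 w7=0 clk=1 w8=1 w6=1 w5=0 w4=0 w9=1 w1=1 w3=1
t6.Δ5 w7=0 clk=1 w8=1 w6=0 w5=0 w4=0 w9=1 w1=1 w3=1
t7.Δ0 w7=0 clk=1 w8=1 w6=0 w5=0 w4=0 w9=1 w1=1 w3=1
t7.Δ1 w7=0 clk=0 w8=1 w6=0 w5=0 w4=0 w9=1 w1=1 w3=1
t8.Δ0 w7=0 clk=0 w8=1 w6=0 w5=0 w4=0 w9=1 w1=1 w3=1
t8.Δ1 w7=0 clk=1 w8=1 w6=0 w5=0 w4=0 w9=1 w1=1 w3=1
t8.Δ2 w7=0 clk=1 w8=1 w6=0 w5=1 w4=0 w9=1 w1=1 w3=0
t8.Δ3 w7=1 clk=1 w8=1 w6=0 w5=1 w4=1 w9=1 w1=1 w3=0
t8.Δ4 w7=1 clk=1 w8=1 w6=1 w5=1 w4=1 w9=1 w1=1 w3=0
t9.Δ0 w7=1 clk=1 w8=1 w6=1 w5=1 w4=1 w9=1 w1=1 w3=0
t9.Δ1 w7=1 clk=0 w8=1 w6=1 w5=1 w4=1 w9=1 w1=1 w3=0
t10.Δ0 w7=1 clk=0 w8=1 w6=1 w5=1 w4=1 w9=1 w1=1 w3=0
t10.Δ1 w7=1 clk=1 w8=1 w6=1 w5=1 w4=1 w9=1 w1=1 w3=0
t10.Δ2 w7=1 clk=1 w8=1 w6=1 w5=0 w4=1 w9=1 w1=1 w3=1
t10.Δ3 w7=1 clk=1 w8=1 w6=1 w5=0 w4=0 w9=1 w1=1 w3=1
t10.Δ4 w7=0 clk=1 w8=1 w6=1 w5=0 w4=0 w9=1 w1=1 w3=1
t10.Δ5 w7=0 clk=1 w8=1 w6=0 w5=0 w4=0 w9=1 w1=1 w3=1
t11.Δ0 w7=0 clk=1 w8=1 w6=0 w5=0 w4=0 w9=1 w1=1 w3=1
t11.Δ1 w7=0 clk=0 w8=1 w6=0 w5=0 w4=0 w9=1 w1=1 w3=1
t12.Δ0 w7=0 clk=0 w8=1 w6=0 w5=0 w4=0 w9=1 w1=1 w3=1
t12.Δ1 w7=0 clk=1 w8=1 w6=0 w5=0 w4=0 w9=1 w1=1 w3=1
t12.Δ2 w7=0 clk=1 w8=1 w6=0 w5=1 w4=0 w9=1 w1=1 w3=0
t12.Δ3 w7=1 clk=1 w8=1 w6=0 w5=1 w4=1 w9=1 w1=1 w3=0
t12.Δ4 w7=1 clk=1 w8=1 w6=1 w5=1 w4=1 w9=1 w1=1 w3=0
t13.Δ0 w7=1 clk=1 w8=1 w6=1 w5=1 w4=1 w9=1 w1=1 w3=0
t13.Δ1 w7=1 clk=0 w8=1 w6=1 w5=1 w4=1 w9=1 w1=1 w3=0
t14.Δ0 w7=1 clk=0 w8=1 w6=1 w5=1 w4=1 w9=1 w1=1 w3=0
t14.Δ1 w7=1 clk=1 w8=1 w6=1 w5=1 w4=1 w9=1 w1=1 w3=0
t14.Δ2 w7=1 clk=1 w8=1 w6=1 w5=0 w4=1 w9=1 w1=1 w3=1
t14.Δ3 w7=1 clk=1 w8=1 w6=1 w5=0 w4=0 w9=1 w1=1 w3=1
t14.Δ4 w7=0 clk=1 w8=1 w6=1 w5=0 w4=0 w9=1 w1=1 w3=1
t14.Δ5 w7=0 clk=1 w8=1 w6=0 w5=0 w4=0 w9=1 w1=1 w3=1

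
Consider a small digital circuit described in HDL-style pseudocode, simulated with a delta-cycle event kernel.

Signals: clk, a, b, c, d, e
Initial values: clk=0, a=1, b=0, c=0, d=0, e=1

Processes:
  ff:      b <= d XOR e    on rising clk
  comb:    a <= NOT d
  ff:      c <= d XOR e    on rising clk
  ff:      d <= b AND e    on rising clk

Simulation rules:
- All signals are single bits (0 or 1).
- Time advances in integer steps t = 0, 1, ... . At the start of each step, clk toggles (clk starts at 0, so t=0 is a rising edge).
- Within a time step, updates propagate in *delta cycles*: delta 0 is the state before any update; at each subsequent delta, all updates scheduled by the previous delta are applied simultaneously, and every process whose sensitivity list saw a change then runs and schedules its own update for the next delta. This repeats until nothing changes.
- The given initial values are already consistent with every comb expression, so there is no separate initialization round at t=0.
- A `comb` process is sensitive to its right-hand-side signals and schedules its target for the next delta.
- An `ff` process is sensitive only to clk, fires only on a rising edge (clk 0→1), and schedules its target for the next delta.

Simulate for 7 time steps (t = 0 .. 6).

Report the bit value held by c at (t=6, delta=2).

0

t=0 Δ0: d=0 a=1 e=1 b=0 c=0 clk=0
  Δ1: clk:0→1
  Δ2: b:0→1, c:0→1
  (2Δ to stable)
t=1 Δ0: d=0 a=1 e=1 b=1 c=1 clk=1
  Δ1: clk:1→0
  (1Δ to stable)
t=2 Δ0: d=0 a=1 e=1 b=1 c=1 clk=0
  Δ1: clk:0→1
  Δ2: d:0→1
  Δ3: a:1→0
  (3Δ to stable)
t=3 Δ0: d=1 a=0 e=1 b=1 c=1 clk=1
  Δ1: clk:1→0
  (1Δ to stable)
t=4 Δ0: d=1 a=0 e=1 b=1 c=1 clk=0
  Δ1: clk:0→1
  Δ2: b:1→0, c:1→0
  (2Δ to stable)
t=5 Δ0: d=1 a=0 e=1 b=0 c=0 clk=1
  Δ1: clk:1→0
  (1Δ to stable)
t=6 Δ0: d=1 a=0 e=1 b=0 c=0 clk=0
  Δ1: clk:0→1
  Δ2: d:1→0
  Δ3: a:0→1
  (3Δ to stable)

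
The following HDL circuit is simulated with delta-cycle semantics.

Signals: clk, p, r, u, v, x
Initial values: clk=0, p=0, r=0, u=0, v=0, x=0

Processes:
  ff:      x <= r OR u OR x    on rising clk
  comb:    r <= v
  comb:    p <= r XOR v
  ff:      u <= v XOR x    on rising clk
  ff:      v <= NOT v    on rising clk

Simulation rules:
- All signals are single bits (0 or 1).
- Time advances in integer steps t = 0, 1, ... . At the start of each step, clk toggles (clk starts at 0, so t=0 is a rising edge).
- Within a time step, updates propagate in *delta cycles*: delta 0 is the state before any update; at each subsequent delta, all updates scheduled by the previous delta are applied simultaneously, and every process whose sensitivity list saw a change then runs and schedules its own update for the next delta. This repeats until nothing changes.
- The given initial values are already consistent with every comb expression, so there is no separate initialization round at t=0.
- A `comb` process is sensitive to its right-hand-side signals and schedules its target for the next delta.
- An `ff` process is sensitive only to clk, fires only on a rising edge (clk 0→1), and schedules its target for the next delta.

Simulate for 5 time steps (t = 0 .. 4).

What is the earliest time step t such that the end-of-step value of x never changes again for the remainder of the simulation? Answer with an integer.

t=0 Δ0: r=0 x=0 u=0 p=0 v=0 clk=0
  Δ1: clk:0→1
  Δ2: v:0→1
  Δ3: r:0→1, p:0→1
  Δ4: p:1→0
  (4Δ to stable)
t=1 Δ0: r=1 x=0 u=0 p=0 v=1 clk=1
  Δ1: clk:1→0
  (1Δ to stable)
t=2 Δ0: r=1 x=0 u=0 p=0 v=1 clk=0
  Δ1: clk:0→1
  Δ2: x:0→1, u:0→1, v:1→0
  Δ3: r:1→0, p:0→1
  Δ4: p:1→0
  (4Δ to stable)
t=3 Δ0: r=0 x=1 u=1 p=0 v=0 clk=1
  Δ1: clk:1→0
  (1Δ to stable)
t=4 Δ0: r=0 x=1 u=1 p=0 v=0 clk=0
  Δ1: clk:0→1
  Δ2: v:0→1
  Δ3: r:0→1, p:0→1
  Δ4: p:1→0
  (4Δ to stable)

2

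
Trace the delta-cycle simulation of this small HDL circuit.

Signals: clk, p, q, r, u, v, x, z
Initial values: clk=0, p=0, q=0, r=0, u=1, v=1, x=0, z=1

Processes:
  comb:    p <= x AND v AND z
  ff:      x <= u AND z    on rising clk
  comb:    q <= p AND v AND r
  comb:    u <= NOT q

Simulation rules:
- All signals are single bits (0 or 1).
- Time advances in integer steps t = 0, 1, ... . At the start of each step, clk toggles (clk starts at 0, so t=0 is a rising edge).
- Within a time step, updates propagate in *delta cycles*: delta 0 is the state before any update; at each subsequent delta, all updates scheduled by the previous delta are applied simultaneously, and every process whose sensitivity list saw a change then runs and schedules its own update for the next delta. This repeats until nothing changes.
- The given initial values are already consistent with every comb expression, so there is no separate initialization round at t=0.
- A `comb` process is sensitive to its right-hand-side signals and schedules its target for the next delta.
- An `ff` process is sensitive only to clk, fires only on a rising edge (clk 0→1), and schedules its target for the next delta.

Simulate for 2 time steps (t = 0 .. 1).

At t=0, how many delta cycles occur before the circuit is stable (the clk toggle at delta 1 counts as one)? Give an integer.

3

t0.Δ0 u=1 x=0 clk=0 z=1 q=0 r=0 p=0 v=1
t0.Δ1 u=1 x=0 clk=1 z=1 q=0 r=0 p=0 v=1
t0.Δ2 u=1 x=1 clk=1 z=1 q=0 r=0 p=0 v=1
t0.Δ3 u=1 x=1 clk=1 z=1 q=0 r=0 p=1 v=1
t1.Δ0 u=1 x=1 clk=1 z=1 q=0 r=0 p=1 v=1
t1.Δ1 u=1 x=1 clk=0 z=1 q=0 r=0 p=1 v=1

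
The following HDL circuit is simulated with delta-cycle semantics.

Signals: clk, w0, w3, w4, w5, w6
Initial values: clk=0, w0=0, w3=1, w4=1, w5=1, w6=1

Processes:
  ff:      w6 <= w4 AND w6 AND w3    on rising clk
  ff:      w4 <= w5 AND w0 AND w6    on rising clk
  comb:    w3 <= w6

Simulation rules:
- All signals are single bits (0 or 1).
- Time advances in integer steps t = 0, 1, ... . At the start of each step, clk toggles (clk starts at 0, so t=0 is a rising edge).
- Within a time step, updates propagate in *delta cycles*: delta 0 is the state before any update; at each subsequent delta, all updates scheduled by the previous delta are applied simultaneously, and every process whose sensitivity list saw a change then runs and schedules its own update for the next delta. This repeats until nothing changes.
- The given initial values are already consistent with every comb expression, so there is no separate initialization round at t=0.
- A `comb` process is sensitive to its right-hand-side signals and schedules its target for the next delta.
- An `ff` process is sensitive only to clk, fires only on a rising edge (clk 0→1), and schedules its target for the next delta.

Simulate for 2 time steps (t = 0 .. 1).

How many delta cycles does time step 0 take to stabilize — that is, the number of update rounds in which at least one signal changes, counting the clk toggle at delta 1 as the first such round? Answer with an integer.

t=0 Δ0: w6=1 clk=0 w4=1 w5=1 w0=0 w3=1
  Δ1: clk:0→1
  Δ2: w4:1→0
  (2Δ to stable)
t=1 Δ0: w6=1 clk=1 w4=0 w5=1 w0=0 w3=1
  Δ1: clk:1→0
  (1Δ to stable)

2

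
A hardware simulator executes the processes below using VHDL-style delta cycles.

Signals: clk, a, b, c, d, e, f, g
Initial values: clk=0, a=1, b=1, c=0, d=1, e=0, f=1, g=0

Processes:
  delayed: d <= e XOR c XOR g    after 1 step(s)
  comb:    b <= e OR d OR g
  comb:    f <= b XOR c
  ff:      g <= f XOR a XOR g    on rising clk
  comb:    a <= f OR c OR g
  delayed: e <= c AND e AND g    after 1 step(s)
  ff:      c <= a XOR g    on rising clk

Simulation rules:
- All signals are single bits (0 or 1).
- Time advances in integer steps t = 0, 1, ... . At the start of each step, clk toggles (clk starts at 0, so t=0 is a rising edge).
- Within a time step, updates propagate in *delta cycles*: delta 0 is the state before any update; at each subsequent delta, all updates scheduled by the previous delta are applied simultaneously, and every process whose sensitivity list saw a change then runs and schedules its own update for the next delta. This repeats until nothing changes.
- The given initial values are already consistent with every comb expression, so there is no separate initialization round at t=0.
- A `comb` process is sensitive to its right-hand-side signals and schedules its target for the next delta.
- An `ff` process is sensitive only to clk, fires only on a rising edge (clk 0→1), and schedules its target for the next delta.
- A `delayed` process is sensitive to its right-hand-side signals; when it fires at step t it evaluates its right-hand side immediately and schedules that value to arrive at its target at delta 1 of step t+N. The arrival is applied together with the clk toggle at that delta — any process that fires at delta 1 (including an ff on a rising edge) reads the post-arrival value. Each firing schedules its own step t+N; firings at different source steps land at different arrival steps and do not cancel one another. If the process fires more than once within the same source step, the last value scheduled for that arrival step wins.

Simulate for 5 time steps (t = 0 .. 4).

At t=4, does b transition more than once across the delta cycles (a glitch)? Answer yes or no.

no

t=0 Δ0: clk=0 e=0 g=0 f=1 d=1 b=1 c=0 a=1
  Δ1: clk:0→1
  Δ2: c:0→1
  Δ3: f:1→0
  (3Δ to stable)
t=1 Δ0: clk=1 e=0 g=0 f=0 d=1 b=1 c=1 a=1
  Δ1: clk:1→0
  (1Δ to stable)
t=2 Δ0: clk=0 e=0 g=0 f=0 d=1 b=1 c=1 a=1
  Δ1: clk:0→1
  Δ2: g:0→1
  (2Δ to stable)
t=3 Δ0: clk=1 e=0 g=1 f=0 d=1 b=1 c=1 a=1
  Δ1: clk:1→0, d:1→0
  (1Δ to stable)
t=4 Δ0: clk=0 e=0 g=1 f=0 d=0 b=1 c=1 a=1
  Δ1: clk:0→1
  Δ2: g:1→0, c:1→0
  Δ3: f:0→1, b:1→0, a:1→0
  Δ4: f:1→0, a:0→1
  Δ5: a:1→0
  (5Δ to stable)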